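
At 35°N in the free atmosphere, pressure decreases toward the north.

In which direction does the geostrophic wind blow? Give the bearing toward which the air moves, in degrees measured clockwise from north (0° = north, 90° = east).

The pressure-gradient force points toward the north (bearing 000°).
Geostrophic balance: in the Northern Hemisphere the Coriolis force deflects motion to the right, so the geostrophic wind blows 90° to the right of the pressure-gradient force (low pressure on the left).
Rotating 000° by 90° clockwise gives 090° — the wind blows toward the east.

090°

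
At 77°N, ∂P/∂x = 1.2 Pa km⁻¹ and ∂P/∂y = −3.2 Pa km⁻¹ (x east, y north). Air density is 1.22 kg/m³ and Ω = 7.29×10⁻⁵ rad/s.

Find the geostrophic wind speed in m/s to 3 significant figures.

Coriolis parameter at 77°N:
f = 2Ω sin φ = 2 × 7.29×10⁻⁵ × sin 77° = 1.42×10⁻⁴ s⁻¹
Component geostrophic relations (x east, y north):
u_g = −(1/(fρ)) ∂P/∂y,  v_g = (1/(fρ)) ∂P/∂x
u_g = −(−3.2×10⁻³)/(1.42×10⁻⁴ × 1.22) = 18.5 m/s;  v_g = (1.2×10⁻³)/(1.42×10⁻⁴ × 1.22) = 6.92 m/s
|V_g| = √(u_g² + v_g²) = 19.7 m/s

19.7 m/s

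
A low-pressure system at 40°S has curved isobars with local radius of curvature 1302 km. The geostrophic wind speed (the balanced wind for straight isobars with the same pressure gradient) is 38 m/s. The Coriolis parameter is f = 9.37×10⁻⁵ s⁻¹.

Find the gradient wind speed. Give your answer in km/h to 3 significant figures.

Around a low, centrifugal force acts outward with Coriolis, so pressure-gradient force balances both:
(1/ρ)|∂P/∂n| = fV + V²/R  →  V² + fR·V − fR·V_g = 0
With fR = 9.37×10⁻⁵ × 1302×10³ m = 122 m/s:
V = [−fR + √((fR)² + 4 fR V_g)]/2 = [−122 + √(122² + 4×122×38)]/2 = 30.4 m/s
Subgeostrophic (V < V_g = 38 m/s), as expected around a low.
Converting: 30.4 m/s × 3.6 = 109 km/h

109 km/h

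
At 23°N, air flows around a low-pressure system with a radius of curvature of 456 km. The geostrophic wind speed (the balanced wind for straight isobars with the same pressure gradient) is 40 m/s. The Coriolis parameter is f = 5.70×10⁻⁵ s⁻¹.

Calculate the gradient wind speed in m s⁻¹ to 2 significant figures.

22 m s⁻¹

Around a low, centrifugal force acts outward with Coriolis, so pressure-gradient force balances both:
(1/ρ)|∂P/∂n| = fV + V²/R  →  V² + fR·V − fR·V_g = 0
With fR = 5.70×10⁻⁵ × 456×10³ m = 26.0 m/s:
V = [−fR + √((fR)² + 4 fR V_g)]/2 = [−26.0 + √(26.0² + 4×26.0×40)]/2 = 21.8 m/s
Subgeostrophic (V < V_g = 40 m/s), as expected around a low.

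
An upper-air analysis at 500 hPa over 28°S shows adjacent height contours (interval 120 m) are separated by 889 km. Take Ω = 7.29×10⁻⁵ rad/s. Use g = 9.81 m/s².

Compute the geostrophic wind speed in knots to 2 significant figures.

Coriolis parameter at 28°S:
f = 2Ω sin φ = 2 × 7.29×10⁻⁵ × sin 28° = 6.84×10⁻⁵ s⁻¹
Height gradient: |∂Z/∂n| = 120 m / 889000 m = 1.35×10⁻⁴
On a pressure surface, geostrophic balance gives V_g = (g/f)|∂Z/∂n|:
V_g = 9.81 × 1.35×10⁻⁴ / 6.84×10⁻⁵ = 19.3 m/s
Converting: 19.3 m/s × 1.944 = 38 knots

38 knots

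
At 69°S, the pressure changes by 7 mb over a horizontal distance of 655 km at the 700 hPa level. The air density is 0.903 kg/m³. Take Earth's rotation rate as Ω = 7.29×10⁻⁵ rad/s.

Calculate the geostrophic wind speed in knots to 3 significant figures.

16.9 knots

Coriolis parameter at 69°S:
f = 2Ω sin φ = 2 × 7.29×10⁻⁵ × sin 69° = 1.36×10⁻⁴ s⁻¹
Pressure gradient: |∂P/∂n| = 700 Pa / 655000 m = 1.07×10⁻³ Pa/m
Geostrophic balance (pressure-gradient force = Coriolis force):
V_g = (1/(fρ)) |∂P/∂n| = 1.07×10⁻³ / (1.36×10⁻⁴ × 0.903) = 8.69 m/s
Converting: 8.69 m/s × 1.944 = 16.9 knots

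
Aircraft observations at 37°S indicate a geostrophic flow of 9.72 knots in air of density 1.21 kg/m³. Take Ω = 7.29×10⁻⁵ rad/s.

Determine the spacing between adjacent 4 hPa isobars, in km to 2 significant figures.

Coriolis parameter at 37°S:
f = 2Ω sin φ = 2 × 7.29×10⁻⁵ × sin 37° = 8.77×10⁻⁵ s⁻¹
Wind speed in SI: 9.72 knots = 5.00 m/s
Geostrophic balance rearranged: |∂P/∂n| = f ρ V_g
|∂P/∂n| = 8.77×10⁻⁵ × 1.21 × 5.00 = 5.31×10⁻⁴ Pa/m
Isobar spacing: Δn = ΔP/|∂P/∂n| = 400 Pa / 5.31×10⁻⁴ Pa/m = 753442 m ≈ 750 km

750 km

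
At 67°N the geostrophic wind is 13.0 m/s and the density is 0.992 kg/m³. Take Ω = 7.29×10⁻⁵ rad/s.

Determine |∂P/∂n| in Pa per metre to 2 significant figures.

Coriolis parameter at 67°N:
f = 2Ω sin φ = 2 × 7.29×10⁻⁵ × sin 67° = 1.34×10⁻⁴ s⁻¹
Geostrophic balance rearranged: |∂P/∂n| = f ρ V_g
|∂P/∂n| = 1.34×10⁻⁴ × 0.992 × 13.0 = 1.73×10⁻³ Pa/m

1.7×10⁻³ Pa/m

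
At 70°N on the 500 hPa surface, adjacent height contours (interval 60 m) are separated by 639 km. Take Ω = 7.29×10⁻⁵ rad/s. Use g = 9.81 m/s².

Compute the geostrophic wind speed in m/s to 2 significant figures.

Coriolis parameter at 70°N:
f = 2Ω sin φ = 2 × 7.29×10⁻⁵ × sin 70° = 1.37×10⁻⁴ s⁻¹
Height gradient: |∂Z/∂n| = 60 m / 639000 m = 9.39×10⁻⁵
On a pressure surface, geostrophic balance gives V_g = (g/f)|∂Z/∂n|:
V_g = 9.81 × 9.39×10⁻⁵ / 1.37×10⁻⁴ = 6.72 m/s

6.7 m/s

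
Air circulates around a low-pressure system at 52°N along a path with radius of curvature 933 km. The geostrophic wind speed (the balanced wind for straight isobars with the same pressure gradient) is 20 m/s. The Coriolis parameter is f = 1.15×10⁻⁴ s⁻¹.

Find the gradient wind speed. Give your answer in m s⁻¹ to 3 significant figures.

17.2 m s⁻¹

Around a low, centrifugal force acts outward with Coriolis, so pressure-gradient force balances both:
(1/ρ)|∂P/∂n| = fV + V²/R  →  V² + fR·V − fR·V_g = 0
With fR = 1.15×10⁻⁴ × 933×10³ m = 107 m/s:
V = [−fR + √((fR)² + 4 fR V_g)]/2 = [−107 + √(107² + 4×107×20)]/2 = 17.2 m/s
Subgeostrophic (V < V_g = 20 m/s), as expected around a low.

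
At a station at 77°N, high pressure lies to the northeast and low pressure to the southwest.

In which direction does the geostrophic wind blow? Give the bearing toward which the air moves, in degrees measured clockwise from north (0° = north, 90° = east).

315°

The pressure-gradient force points toward the southwest (bearing 225°).
Geostrophic balance: in the Northern Hemisphere the Coriolis force deflects motion to the right, so the geostrophic wind blows 90° to the right of the pressure-gradient force (low pressure on the left).
Rotating 225° by 90° clockwise gives 315° — the wind blows toward the northwest.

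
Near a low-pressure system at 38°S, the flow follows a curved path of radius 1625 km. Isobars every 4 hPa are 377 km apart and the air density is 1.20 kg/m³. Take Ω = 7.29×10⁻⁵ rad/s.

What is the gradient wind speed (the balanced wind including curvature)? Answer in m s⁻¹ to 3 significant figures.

Coriolis parameter at 38°S:
f = 2Ω sin φ = 2 × 7.29×10⁻⁵ × sin 38° = 8.98×10⁻⁵ s⁻¹
Pressure gradient: |∂P/∂n| = 400 Pa / 377000 m = 1.06×10⁻³ Pa/m
Geostrophic speed: V_g = |∂P/∂n|/(fρ) = 1.06×10⁻³/(8.98×10⁻⁵ × 1.20) = 9.85 m/s
Around a low, centrifugal force acts outward with Coriolis, so pressure-gradient force balances both:
(1/ρ)|∂P/∂n| = fV + V²/R  →  V² + fR·V − fR·V_g = 0
With fR = 8.98×10⁻⁵ × 1625×10³ m = 146 m/s:
V = [−fR + √((fR)² + 4 fR V_g)]/2 = [−146 + √(146² + 4×146×9.85)]/2 = 9.26 m/s
Subgeostrophic (V < V_g = 9.85 m/s), as expected around a low.

9.26 m s⁻¹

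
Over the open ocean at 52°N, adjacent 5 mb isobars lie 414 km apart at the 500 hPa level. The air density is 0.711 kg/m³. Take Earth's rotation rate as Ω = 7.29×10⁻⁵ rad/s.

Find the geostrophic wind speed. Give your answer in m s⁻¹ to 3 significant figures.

Coriolis parameter at 52°N:
f = 2Ω sin φ = 2 × 7.29×10⁻⁵ × sin 52° = 1.15×10⁻⁴ s⁻¹
Pressure gradient: |∂P/∂n| = 500 Pa / 414000 m = 1.21×10⁻³ Pa/m
Geostrophic balance (pressure-gradient force = Coriolis force):
V_g = (1/(fρ)) |∂P/∂n| = 1.21×10⁻³ / (1.15×10⁻⁴ × 0.711) = 14.8 m/s

14.8 m s⁻¹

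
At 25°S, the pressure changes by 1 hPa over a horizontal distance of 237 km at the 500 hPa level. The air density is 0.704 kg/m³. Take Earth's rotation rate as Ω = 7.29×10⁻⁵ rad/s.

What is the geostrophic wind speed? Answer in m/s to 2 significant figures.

Coriolis parameter at 25°S:
f = 2Ω sin φ = 2 × 7.29×10⁻⁵ × sin 25° = 6.16×10⁻⁵ s⁻¹
Pressure gradient: |∂P/∂n| = 100 Pa / 237000 m = 4.22×10⁻⁴ Pa/m
Geostrophic balance (pressure-gradient force = Coriolis force):
V_g = (1/(fρ)) |∂P/∂n| = 4.22×10⁻⁴ / (6.16×10⁻⁵ × 0.704) = 9.73 m/s

9.7 m/s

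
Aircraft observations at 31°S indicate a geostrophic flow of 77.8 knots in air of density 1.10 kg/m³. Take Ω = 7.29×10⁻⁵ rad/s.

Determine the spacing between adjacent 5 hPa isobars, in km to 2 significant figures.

150 km

Coriolis parameter at 31°S:
f = 2Ω sin φ = 2 × 7.29×10⁻⁵ × sin 31° = 7.51×10⁻⁵ s⁻¹
Wind speed in SI: 77.8 knots = 40.0 m/s
Geostrophic balance rearranged: |∂P/∂n| = f ρ V_g
|∂P/∂n| = 7.51×10⁻⁵ × 1.10 × 40.0 = 3.31×10⁻³ Pa/m
Isobar spacing: Δn = ΔP/|∂P/∂n| = 500 Pa / 3.31×10⁻³ Pa/m = 151239 m ≈ 150 km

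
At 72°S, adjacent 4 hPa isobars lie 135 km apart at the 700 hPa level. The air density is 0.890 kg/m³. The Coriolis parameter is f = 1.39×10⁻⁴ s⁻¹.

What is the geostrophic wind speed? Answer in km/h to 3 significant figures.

Pressure gradient: |∂P/∂n| = 400 Pa / 135000 m = 2.96×10⁻³ Pa/m
Geostrophic balance (pressure-gradient force = Coriolis force):
V_g = (1/(fρ)) |∂P/∂n| = 2.96×10⁻³ / (1.39×10⁻⁴ × 0.890) = 24.0 m/s
Converting: 24.0 m/s × 3.6 = 86.2 km/h

86.2 km/h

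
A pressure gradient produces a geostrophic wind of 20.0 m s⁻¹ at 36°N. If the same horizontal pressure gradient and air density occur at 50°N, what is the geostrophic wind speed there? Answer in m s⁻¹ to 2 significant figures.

15 m s⁻¹

With the same pressure gradient and density, V_g ∝ 1/f ∝ 1/sin φ.
V₂ = V₁ · sin φ₁ / sin φ₂ = 20.0 × sin 36° / sin 50°
V₂ = 20.0 × 0.5878/0.7660 = 15 m s⁻¹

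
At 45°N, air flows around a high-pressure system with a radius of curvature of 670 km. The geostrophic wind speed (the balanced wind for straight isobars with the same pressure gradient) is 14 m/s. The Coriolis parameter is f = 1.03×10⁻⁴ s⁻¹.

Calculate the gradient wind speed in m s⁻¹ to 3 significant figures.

Around a high, pressure-gradient force acts outward with centrifugal, so Coriolis balances both:
fV = (1/ρ)|∂P/∂n| + V²/R  →  V² − fR·V + fR·V_g = 0
With fR = 1.03×10⁻⁴ × 670×10³ m = 69.0 m/s:
V = [fR − √((fR)² − 4 fR V_g)]/2 = [69.0 − √(69.0² − 4×69.0×14)]/2 = 19.5 m/s
Supergeostrophic (V > V_g = 14 m/s), as expected around a high.

19.5 m s⁻¹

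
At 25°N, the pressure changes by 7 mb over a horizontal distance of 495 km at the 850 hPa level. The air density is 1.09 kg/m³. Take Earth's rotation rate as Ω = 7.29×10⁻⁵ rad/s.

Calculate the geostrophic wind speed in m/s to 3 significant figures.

21.1 m/s

Coriolis parameter at 25°N:
f = 2Ω sin φ = 2 × 7.29×10⁻⁵ × sin 25° = 6.16×10⁻⁵ s⁻¹
Pressure gradient: |∂P/∂n| = 700 Pa / 495000 m = 1.41×10⁻³ Pa/m
Geostrophic balance (pressure-gradient force = Coriolis force):
V_g = (1/(fρ)) |∂P/∂n| = 1.41×10⁻³ / (6.16×10⁻⁵ × 1.09) = 21.1 m/s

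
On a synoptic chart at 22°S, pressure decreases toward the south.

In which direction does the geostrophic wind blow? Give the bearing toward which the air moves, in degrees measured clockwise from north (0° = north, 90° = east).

090°

The pressure-gradient force points toward the south (bearing 180°).
Geostrophic balance: in the Southern Hemisphere the Coriolis force deflects motion to the left, so the geostrophic wind blows 90° to the left of the pressure-gradient force (low pressure on the right).
Rotating 180° by 90° counterclockwise gives 090° — the wind blows toward the east.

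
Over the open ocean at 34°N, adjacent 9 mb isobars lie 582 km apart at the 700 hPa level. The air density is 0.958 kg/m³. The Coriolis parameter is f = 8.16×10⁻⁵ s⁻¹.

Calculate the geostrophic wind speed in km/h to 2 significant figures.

Pressure gradient: |∂P/∂n| = 900 Pa / 582000 m = 1.55×10⁻³ Pa/m
Geostrophic balance (pressure-gradient force = Coriolis force):
V_g = (1/(fρ)) |∂P/∂n| = 1.55×10⁻³ / (8.16×10⁻⁵ × 0.958) = 19.8 m/s
Converting: 19.8 m/s × 3.6 = 71 km/h

71 km/h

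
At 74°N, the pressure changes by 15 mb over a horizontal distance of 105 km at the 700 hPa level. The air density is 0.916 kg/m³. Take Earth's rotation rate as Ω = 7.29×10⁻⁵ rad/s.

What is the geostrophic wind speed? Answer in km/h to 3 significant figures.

Coriolis parameter at 74°N:
f = 2Ω sin φ = 2 × 7.29×10⁻⁵ × sin 74° = 1.40×10⁻⁴ s⁻¹
Pressure gradient: |∂P/∂n| = 1500 Pa / 105000 m = 1.43×10⁻² Pa/m
Geostrophic balance (pressure-gradient force = Coriolis force):
V_g = (1/(fρ)) |∂P/∂n| = 1.43×10⁻² / (1.40×10⁻⁴ × 0.916) = 111 m/s
Converting: 111 m/s × 3.6 = 401 km/h

401 km/h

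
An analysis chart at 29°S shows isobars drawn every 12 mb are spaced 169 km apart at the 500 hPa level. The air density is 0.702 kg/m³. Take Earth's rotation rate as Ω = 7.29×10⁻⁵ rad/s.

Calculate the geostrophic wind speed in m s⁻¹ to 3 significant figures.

Coriolis parameter at 29°S:
f = 2Ω sin φ = 2 × 7.29×10⁻⁵ × sin 29° = 7.07×10⁻⁵ s⁻¹
Pressure gradient: |∂P/∂n| = 1200 Pa / 169000 m = 7.10×10⁻³ Pa/m
Geostrophic balance (pressure-gradient force = Coriolis force):
V_g = (1/(fρ)) |∂P/∂n| = 7.10×10⁻³ / (7.07×10⁻⁵ × 0.702) = 143 m/s

143 m s⁻¹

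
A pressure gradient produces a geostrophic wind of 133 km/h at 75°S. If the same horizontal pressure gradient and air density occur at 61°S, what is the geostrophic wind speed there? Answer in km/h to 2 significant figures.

With the same pressure gradient and density, V_g ∝ 1/f ∝ 1/sin φ.
V₂ = V₁ · sin φ₁ / sin φ₂ = 133 × sin 75° / sin 61°
V₂ = 133 × 0.9659/0.8746 = 150 km/h

150 km/h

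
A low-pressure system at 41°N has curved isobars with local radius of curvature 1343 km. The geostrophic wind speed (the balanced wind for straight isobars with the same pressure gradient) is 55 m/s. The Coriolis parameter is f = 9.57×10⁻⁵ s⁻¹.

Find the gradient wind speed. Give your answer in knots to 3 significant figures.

Around a low, centrifugal force acts outward with Coriolis, so pressure-gradient force balances both:
(1/ρ)|∂P/∂n| = fV + V²/R  →  V² + fR·V − fR·V_g = 0
With fR = 9.57×10⁻⁵ × 1343×10³ m = 129 m/s:
V = [−fR + √((fR)² + 4 fR V_g)]/2 = [−129 + √(129² + 4×129×55)]/2 = 41.6 m/s
Subgeostrophic (V < V_g = 55 m/s), as expected around a low.
Converting: 41.6 m/s × 1.944 = 80.8 knots

80.8 knots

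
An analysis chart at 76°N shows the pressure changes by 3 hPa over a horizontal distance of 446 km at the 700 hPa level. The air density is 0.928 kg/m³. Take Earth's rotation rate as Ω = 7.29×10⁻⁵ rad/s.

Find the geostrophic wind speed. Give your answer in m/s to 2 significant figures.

Coriolis parameter at 76°N:
f = 2Ω sin φ = 2 × 7.29×10⁻⁵ × sin 76° = 1.41×10⁻⁴ s⁻¹
Pressure gradient: |∂P/∂n| = 300 Pa / 446000 m = 6.73×10⁻⁴ Pa/m
Geostrophic balance (pressure-gradient force = Coriolis force):
V_g = (1/(fρ)) |∂P/∂n| = 6.73×10⁻⁴ / (1.41×10⁻⁴ × 0.928) = 5.12 m/s

5.1 m/s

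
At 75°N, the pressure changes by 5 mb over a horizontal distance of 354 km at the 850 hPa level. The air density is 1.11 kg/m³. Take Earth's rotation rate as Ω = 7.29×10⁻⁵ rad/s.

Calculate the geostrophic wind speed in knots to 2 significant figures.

Coriolis parameter at 75°N:
f = 2Ω sin φ = 2 × 7.29×10⁻⁵ × sin 75° = 1.41×10⁻⁴ s⁻¹
Pressure gradient: |∂P/∂n| = 500 Pa / 354000 m = 1.41×10⁻³ Pa/m
Geostrophic balance (pressure-gradient force = Coriolis force):
V_g = (1/(fρ)) |∂P/∂n| = 1.41×10⁻³ / (1.41×10⁻⁴ × 1.11) = 9.04 m/s
Converting: 9.04 m/s × 1.944 = 18 knots

18 knots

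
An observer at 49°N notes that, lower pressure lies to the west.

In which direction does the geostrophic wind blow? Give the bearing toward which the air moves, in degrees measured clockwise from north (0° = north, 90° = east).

000°

The pressure-gradient force points toward the west (bearing 270°).
Geostrophic balance: in the Northern Hemisphere the Coriolis force deflects motion to the right, so the geostrophic wind blows 90° to the right of the pressure-gradient force (low pressure on the left).
Rotating 270° by 90° clockwise gives 000° — the wind blows toward the north.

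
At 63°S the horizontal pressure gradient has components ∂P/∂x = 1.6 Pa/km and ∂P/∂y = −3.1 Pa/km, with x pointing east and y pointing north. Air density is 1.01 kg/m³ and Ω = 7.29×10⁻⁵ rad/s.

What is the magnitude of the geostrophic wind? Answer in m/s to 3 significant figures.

Coriolis parameter at 63°S:
f = 2Ω sin φ = 2 × 7.29×10⁻⁵ × sin 63° = 1.30×10⁻⁴ s⁻¹
In the Southern Hemisphere f is negative: f = −1.30×10⁻⁴ s⁻¹.
Component geostrophic relations (x east, y north):
u_g = −(1/(fρ)) ∂P/∂y,  v_g = (1/(fρ)) ∂P/∂x
u_g = −(−3.1×10⁻³)/(−1.30×10⁻⁴ × 1.01) = −23.6 m/s;  v_g = (1.6×10⁻³)/(−1.30×10⁻⁴ × 1.01) = −12.2 m/s
|V_g| = √(u_g² + v_g²) = 26.6 m/s

26.6 m/s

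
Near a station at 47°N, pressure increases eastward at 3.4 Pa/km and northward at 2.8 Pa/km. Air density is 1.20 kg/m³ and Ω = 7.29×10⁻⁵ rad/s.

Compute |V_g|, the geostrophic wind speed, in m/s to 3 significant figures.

Coriolis parameter at 47°N:
f = 2Ω sin φ = 2 × 7.29×10⁻⁵ × sin 47° = 1.07×10⁻⁴ s⁻¹
Component geostrophic relations (x east, y north):
u_g = −(1/(fρ)) ∂P/∂y,  v_g = (1/(fρ)) ∂P/∂x
u_g = −(2.8×10⁻³)/(1.07×10⁻⁴ × 1.20) = −21.9 m/s;  v_g = (3.4×10⁻³)/(1.07×10⁻⁴ × 1.20) = 26.6 m/s
|V_g| = √(u_g² + v_g²) = 34.4 m/s

34.4 m/s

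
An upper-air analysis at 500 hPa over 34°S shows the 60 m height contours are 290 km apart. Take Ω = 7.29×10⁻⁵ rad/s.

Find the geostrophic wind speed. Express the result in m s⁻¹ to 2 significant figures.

Coriolis parameter at 34°S:
f = 2Ω sin φ = 2 × 7.29×10⁻⁵ × sin 34° = 8.15×10⁻⁵ s⁻¹
Height gradient: |∂Z/∂n| = 60 m / 290000 m = 2.07×10⁻⁴
On a pressure surface, geostrophic balance gives V_g = (g/f)|∂Z/∂n|:
V_g = 9.81 × 2.07×10⁻⁴ / 8.15×10⁻⁵ = 24.9 m/s

25 m s⁻¹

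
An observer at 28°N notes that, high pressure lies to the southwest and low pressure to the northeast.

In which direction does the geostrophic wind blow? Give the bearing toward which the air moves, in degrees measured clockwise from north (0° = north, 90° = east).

135°

The pressure-gradient force points toward the northeast (bearing 045°).
Geostrophic balance: in the Northern Hemisphere the Coriolis force deflects motion to the right, so the geostrophic wind blows 90° to the right of the pressure-gradient force (low pressure on the left).
Rotating 045° by 90° clockwise gives 135° — the wind blows toward the southeast.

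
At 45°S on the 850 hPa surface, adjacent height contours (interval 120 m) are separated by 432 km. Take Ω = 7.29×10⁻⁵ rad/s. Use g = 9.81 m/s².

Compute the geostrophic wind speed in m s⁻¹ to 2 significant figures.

26 m s⁻¹

Coriolis parameter at 45°S:
f = 2Ω sin φ = 2 × 7.29×10⁻⁵ × sin 45° = 1.03×10⁻⁴ s⁻¹
Height gradient: |∂Z/∂n| = 120 m / 432000 m = 2.78×10⁻⁴
On a pressure surface, geostrophic balance gives V_g = (g/f)|∂Z/∂n|:
V_g = 9.81 × 2.78×10⁻⁴ / 1.03×10⁻⁴ = 26.4 m/s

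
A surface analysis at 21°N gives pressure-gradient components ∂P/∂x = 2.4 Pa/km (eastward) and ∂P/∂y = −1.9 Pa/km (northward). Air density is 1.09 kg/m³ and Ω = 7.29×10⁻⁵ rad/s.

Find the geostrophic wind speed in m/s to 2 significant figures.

Coriolis parameter at 21°N:
f = 2Ω sin φ = 2 × 7.29×10⁻⁵ × sin 21° = 5.23×10⁻⁵ s⁻¹
Component geostrophic relations (x east, y north):
u_g = −(1/(fρ)) ∂P/∂y,  v_g = (1/(fρ)) ∂P/∂x
u_g = −(−1.9×10⁻³)/(5.23×10⁻⁵ × 1.09) = 33.4 m/s;  v_g = (2.4×10⁻³)/(5.23×10⁻⁵ × 1.09) = 42.1 m/s
|V_g| = √(u_g² + v_g²) = 53.7 m/s

54 m/s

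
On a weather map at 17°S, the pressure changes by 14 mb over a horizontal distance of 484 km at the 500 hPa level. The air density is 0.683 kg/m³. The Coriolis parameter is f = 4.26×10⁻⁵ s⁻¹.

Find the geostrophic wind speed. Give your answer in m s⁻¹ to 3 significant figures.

Pressure gradient: |∂P/∂n| = 1400 Pa / 484000 m = 2.89×10⁻³ Pa/m
Geostrophic balance (pressure-gradient force = Coriolis force):
V_g = (1/(fρ)) |∂P/∂n| = 2.89×10⁻³ / (4.26×10⁻⁵ × 0.683) = 99.4 m/s

99.4 m s⁻¹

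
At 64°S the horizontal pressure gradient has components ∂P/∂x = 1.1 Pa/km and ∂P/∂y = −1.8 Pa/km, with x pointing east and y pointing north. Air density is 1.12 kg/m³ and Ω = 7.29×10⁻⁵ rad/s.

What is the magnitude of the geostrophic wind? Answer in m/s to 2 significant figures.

Coriolis parameter at 64°S:
f = 2Ω sin φ = 2 × 7.29×10⁻⁵ × sin 64° = 1.31×10⁻⁴ s⁻¹
In the Southern Hemisphere f is negative: f = −1.31×10⁻⁴ s⁻¹.
Component geostrophic relations (x east, y north):
u_g = −(1/(fρ)) ∂P/∂y,  v_g = (1/(fρ)) ∂P/∂x
u_g = −(−1.8×10⁻³)/(−1.31×10⁻⁴ × 1.12) = −12.3 m/s;  v_g = (1.1×10⁻³)/(−1.31×10⁻⁴ × 1.12) = −7.49 m/s
|V_g| = √(u_g² + v_g²) = 14.4 m/s

14 m/s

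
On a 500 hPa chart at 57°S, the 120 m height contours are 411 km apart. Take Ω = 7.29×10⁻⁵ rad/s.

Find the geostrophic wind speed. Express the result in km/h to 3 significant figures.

Coriolis parameter at 57°S:
f = 2Ω sin φ = 2 × 7.29×10⁻⁵ × sin 57° = 1.22×10⁻⁴ s⁻¹
Height gradient: |∂Z/∂n| = 120 m / 411000 m = 2.92×10⁻⁴
On a pressure surface, geostrophic balance gives V_g = (g/f)|∂Z/∂n|:
V_g = 9.81 × 2.92×10⁻⁴ / 1.22×10⁻⁴ = 23.4 m/s
Converting: 23.4 m/s × 3.6 = 84.3 km/h

84.3 km/h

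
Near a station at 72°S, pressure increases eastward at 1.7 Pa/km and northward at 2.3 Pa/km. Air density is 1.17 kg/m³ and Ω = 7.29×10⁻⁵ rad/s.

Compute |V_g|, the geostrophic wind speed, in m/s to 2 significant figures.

Coriolis parameter at 72°S:
f = 2Ω sin φ = 2 × 7.29×10⁻⁵ × sin 72° = 1.39×10⁻⁴ s⁻¹
In the Southern Hemisphere f is negative: f = −1.39×10⁻⁴ s⁻¹.
Component geostrophic relations (x east, y north):
u_g = −(1/(fρ)) ∂P/∂y,  v_g = (1/(fρ)) ∂P/∂x
u_g = −(2.3×10⁻³)/(−1.39×10⁻⁴ × 1.17) = 14.2 m/s;  v_g = (1.7×10⁻³)/(−1.39×10⁻⁴ × 1.17) = −10.5 m/s
|V_g| = √(u_g² + v_g²) = 17.6 m/s

18 m/s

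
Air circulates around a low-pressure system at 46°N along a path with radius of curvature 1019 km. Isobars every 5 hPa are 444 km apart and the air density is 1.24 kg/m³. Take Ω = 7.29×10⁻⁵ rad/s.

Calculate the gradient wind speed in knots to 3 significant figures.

15.7 knots

Coriolis parameter at 46°N:
f = 2Ω sin φ = 2 × 7.29×10⁻⁵ × sin 46° = 1.05×10⁻⁴ s⁻¹
Pressure gradient: |∂P/∂n| = 500 Pa / 444000 m = 1.13×10⁻³ Pa/m
Geostrophic speed: V_g = |∂P/∂n|/(fρ) = 1.13×10⁻³/(1.05×10⁻⁴ × 1.24) = 8.66 m/s
Around a low, centrifugal force acts outward with Coriolis, so pressure-gradient force balances both:
(1/ρ)|∂P/∂n| = fV + V²/R  →  V² + fR·V − fR·V_g = 0
With fR = 1.05×10⁻⁴ × 1019×10³ m = 107 m/s:
V = [−fR + √((fR)² + 4 fR V_g)]/2 = [−107 + √(107² + 4×107×8.66)]/2 = 8.05 m/s
Subgeostrophic (V < V_g = 8.66 m/s), as expected around a low.
Converting: 8.05 m/s × 1.944 = 15.7 knots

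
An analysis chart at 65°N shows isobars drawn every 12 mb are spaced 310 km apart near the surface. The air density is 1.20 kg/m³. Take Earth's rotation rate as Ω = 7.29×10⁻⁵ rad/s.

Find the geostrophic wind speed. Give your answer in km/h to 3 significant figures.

87.9 km/h

Coriolis parameter at 65°N:
f = 2Ω sin φ = 2 × 7.29×10⁻⁵ × sin 65° = 1.32×10⁻⁴ s⁻¹
Pressure gradient: |∂P/∂n| = 1200 Pa / 310000 m = 3.87×10⁻³ Pa/m
Geostrophic balance (pressure-gradient force = Coriolis force):
V_g = (1/(fρ)) |∂P/∂n| = 3.87×10⁻³ / (1.32×10⁻⁴ × 1.20) = 24.4 m/s
Converting: 24.4 m/s × 3.6 = 87.9 km/h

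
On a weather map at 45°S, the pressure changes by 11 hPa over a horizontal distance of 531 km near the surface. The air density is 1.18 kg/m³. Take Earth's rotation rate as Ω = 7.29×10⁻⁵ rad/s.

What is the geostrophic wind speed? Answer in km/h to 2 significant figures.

Coriolis parameter at 45°S:
f = 2Ω sin φ = 2 × 7.29×10⁻⁵ × sin 45° = 1.03×10⁻⁴ s⁻¹
Pressure gradient: |∂P/∂n| = 1100 Pa / 531000 m = 2.07×10⁻³ Pa/m
Geostrophic balance (pressure-gradient force = Coriolis force):
V_g = (1/(fρ)) |∂P/∂n| = 2.07×10⁻³ / (1.03×10⁻⁴ × 1.18) = 17.0 m/s
Converting: 17.0 m/s × 3.6 = 61 km/h

61 km/h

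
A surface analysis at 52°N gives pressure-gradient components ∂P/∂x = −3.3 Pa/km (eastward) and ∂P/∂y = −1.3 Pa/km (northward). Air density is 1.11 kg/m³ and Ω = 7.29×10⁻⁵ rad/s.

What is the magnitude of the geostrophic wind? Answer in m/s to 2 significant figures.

Coriolis parameter at 52°N:
f = 2Ω sin φ = 2 × 7.29×10⁻⁵ × sin 52° = 1.15×10⁻⁴ s⁻¹
Component geostrophic relations (x east, y north):
u_g = −(1/(fρ)) ∂P/∂y,  v_g = (1/(fρ)) ∂P/∂x
u_g = −(−1.3×10⁻³)/(1.15×10⁻⁴ × 1.11) = 10.2 m/s;  v_g = (−3.3×10⁻³)/(1.15×10⁻⁴ × 1.11) = −25.9 m/s
|V_g| = √(u_g² + v_g²) = 27.8 m/s

28 m/s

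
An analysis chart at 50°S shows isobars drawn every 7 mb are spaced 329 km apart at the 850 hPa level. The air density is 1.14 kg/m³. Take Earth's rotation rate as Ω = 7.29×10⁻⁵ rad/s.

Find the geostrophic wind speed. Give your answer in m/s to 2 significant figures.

Coriolis parameter at 50°S:
f = 2Ω sin φ = 2 × 7.29×10⁻⁵ × sin 50° = 1.12×10⁻⁴ s⁻¹
Pressure gradient: |∂P/∂n| = 700 Pa / 329000 m = 2.13×10⁻³ Pa/m
Geostrophic balance (pressure-gradient force = Coriolis force):
V_g = (1/(fρ)) |∂P/∂n| = 2.13×10⁻³ / (1.12×10⁻⁴ × 1.14) = 16.7 m/s

17 m/s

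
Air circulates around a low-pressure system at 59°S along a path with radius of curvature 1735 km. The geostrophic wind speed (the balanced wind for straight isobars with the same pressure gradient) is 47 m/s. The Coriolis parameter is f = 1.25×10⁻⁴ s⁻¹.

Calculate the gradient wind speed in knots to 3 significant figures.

Around a low, centrifugal force acts outward with Coriolis, so pressure-gradient force balances both:
(1/ρ)|∂P/∂n| = fV + V²/R  →  V² + fR·V − fR·V_g = 0
With fR = 1.25×10⁻⁴ × 1735×10³ m = 217 m/s:
V = [−fR + √((fR)² + 4 fR V_g)]/2 = [−217 + √(217² + 4×217×47)]/2 = 39.7 m/s
Subgeostrophic (V < V_g = 47 m/s), as expected around a low.
Converting: 39.7 m/s × 1.944 = 77.2 knots

77.2 knots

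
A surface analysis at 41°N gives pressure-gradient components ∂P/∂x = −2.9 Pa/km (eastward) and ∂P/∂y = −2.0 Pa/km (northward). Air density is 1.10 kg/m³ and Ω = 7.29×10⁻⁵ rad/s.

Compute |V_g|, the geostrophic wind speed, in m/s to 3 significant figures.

33.5 m/s

Coriolis parameter at 41°N:
f = 2Ω sin φ = 2 × 7.29×10⁻⁵ × sin 41° = 9.57×10⁻⁵ s⁻¹
Component geostrophic relations (x east, y north):
u_g = −(1/(fρ)) ∂P/∂y,  v_g = (1/(fρ)) ∂P/∂x
u_g = −(−2.0×10⁻³)/(9.57×10⁻⁵ × 1.10) = 19.0 m/s;  v_g = (−2.9×10⁻³)/(9.57×10⁻⁵ × 1.10) = −27.6 m/s
|V_g| = √(u_g² + v_g²) = 33.5 m/s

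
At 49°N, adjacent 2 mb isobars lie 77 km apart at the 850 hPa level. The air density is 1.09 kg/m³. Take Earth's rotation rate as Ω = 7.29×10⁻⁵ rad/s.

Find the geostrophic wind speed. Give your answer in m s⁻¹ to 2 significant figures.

22 m s⁻¹

Coriolis parameter at 49°N:
f = 2Ω sin φ = 2 × 7.29×10⁻⁵ × sin 49° = 1.10×10⁻⁴ s⁻¹
Pressure gradient: |∂P/∂n| = 200 Pa / 77000 m = 2.60×10⁻³ Pa/m
Geostrophic balance (pressure-gradient force = Coriolis force):
V_g = (1/(fρ)) |∂P/∂n| = 2.60×10⁻³ / (1.10×10⁻⁴ × 1.09) = 21.7 m/s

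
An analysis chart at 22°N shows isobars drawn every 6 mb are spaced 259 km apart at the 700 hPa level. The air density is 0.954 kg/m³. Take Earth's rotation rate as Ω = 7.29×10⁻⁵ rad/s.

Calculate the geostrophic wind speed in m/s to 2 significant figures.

Coriolis parameter at 22°N:
f = 2Ω sin φ = 2 × 7.29×10⁻⁵ × sin 22° = 5.46×10⁻⁵ s⁻¹
Pressure gradient: |∂P/∂n| = 600 Pa / 259000 m = 2.32×10⁻³ Pa/m
Geostrophic balance (pressure-gradient force = Coriolis force):
V_g = (1/(fρ)) |∂P/∂n| = 2.32×10⁻³ / (5.46×10⁻⁵ × 0.954) = 44.5 m/s

44 m/s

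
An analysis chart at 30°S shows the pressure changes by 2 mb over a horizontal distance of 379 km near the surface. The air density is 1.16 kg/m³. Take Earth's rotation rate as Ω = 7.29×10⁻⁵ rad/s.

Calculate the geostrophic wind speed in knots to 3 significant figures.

Coriolis parameter at 30°S:
f = 2Ω sin φ = 2 × 7.29×10⁻⁵ × sin 30° = 7.29×10⁻⁵ s⁻¹
Pressure gradient: |∂P/∂n| = 200 Pa / 379000 m = 5.28×10⁻⁴ Pa/m
Geostrophic balance (pressure-gradient force = Coriolis force):
V_g = (1/(fρ)) |∂P/∂n| = 5.28×10⁻⁴ / (7.29×10⁻⁵ × 1.16) = 6.24 m/s
Converting: 6.24 m/s × 1.944 = 12.1 knots

12.1 knots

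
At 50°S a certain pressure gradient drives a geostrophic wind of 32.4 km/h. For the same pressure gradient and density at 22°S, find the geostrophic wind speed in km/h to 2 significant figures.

With the same pressure gradient and density, V_g ∝ 1/f ∝ 1/sin φ.
V₂ = V₁ · sin φ₁ / sin φ₂ = 32.4 × sin 50° / sin 22°
V₂ = 32.4 × 0.7660/0.3746 = 66 km/h

66 km/h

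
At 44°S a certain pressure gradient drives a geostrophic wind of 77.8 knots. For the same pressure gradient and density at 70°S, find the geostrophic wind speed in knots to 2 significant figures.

58 knots

With the same pressure gradient and density, V_g ∝ 1/f ∝ 1/sin φ.
V₂ = V₁ · sin φ₁ / sin φ₂ = 77.8 × sin 44° / sin 70°
V₂ = 77.8 × 0.6947/0.9397 = 58 knots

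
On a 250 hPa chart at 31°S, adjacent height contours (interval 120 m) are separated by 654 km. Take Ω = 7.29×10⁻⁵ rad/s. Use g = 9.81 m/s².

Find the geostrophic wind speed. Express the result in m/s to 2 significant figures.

Coriolis parameter at 31°S:
f = 2Ω sin φ = 2 × 7.29×10⁻⁵ × sin 31° = 7.51×10⁻⁵ s⁻¹
Height gradient: |∂Z/∂n| = 120 m / 654000 m = 1.83×10⁻⁴
On a pressure surface, geostrophic balance gives V_g = (g/f)|∂Z/∂n|:
V_g = 9.81 × 1.83×10⁻⁴ / 7.51×10⁻⁵ = 24.0 m/s

24 m/s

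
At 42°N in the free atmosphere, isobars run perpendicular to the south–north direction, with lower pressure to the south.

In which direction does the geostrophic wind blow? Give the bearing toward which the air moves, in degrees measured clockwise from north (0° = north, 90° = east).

270°

The pressure-gradient force points toward the south (bearing 180°).
Geostrophic balance: in the Northern Hemisphere the Coriolis force deflects motion to the right, so the geostrophic wind blows 90° to the right of the pressure-gradient force (low pressure on the left).
Rotating 180° by 90° clockwise gives 270° — the wind blows toward the west.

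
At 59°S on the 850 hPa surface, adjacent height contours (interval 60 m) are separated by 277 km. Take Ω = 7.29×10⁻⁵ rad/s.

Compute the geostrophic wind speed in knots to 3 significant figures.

33.1 knots

Coriolis parameter at 59°S:
f = 2Ω sin φ = 2 × 7.29×10⁻⁵ × sin 59° = 1.25×10⁻⁴ s⁻¹
Height gradient: |∂Z/∂n| = 60 m / 277000 m = 2.17×10⁻⁴
On a pressure surface, geostrophic balance gives V_g = (g/f)|∂Z/∂n|:
V_g = 9.81 × 2.17×10⁻⁴ / 1.25×10⁻⁴ = 17.0 m/s
Converting: 17.0 m/s × 1.944 = 33.1 knots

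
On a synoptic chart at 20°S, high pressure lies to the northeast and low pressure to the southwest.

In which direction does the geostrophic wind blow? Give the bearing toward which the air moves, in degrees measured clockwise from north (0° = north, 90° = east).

135°

The pressure-gradient force points toward the southwest (bearing 225°).
Geostrophic balance: in the Southern Hemisphere the Coriolis force deflects motion to the left, so the geostrophic wind blows 90° to the left of the pressure-gradient force (low pressure on the right).
Rotating 225° by 90° counterclockwise gives 135° — the wind blows toward the southeast.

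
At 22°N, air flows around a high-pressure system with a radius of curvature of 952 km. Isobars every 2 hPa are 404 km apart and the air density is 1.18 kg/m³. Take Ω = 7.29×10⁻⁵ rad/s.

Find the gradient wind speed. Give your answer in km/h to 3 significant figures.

33.7 km/h

Coriolis parameter at 22°N:
f = 2Ω sin φ = 2 × 7.29×10⁻⁵ × sin 22° = 5.46×10⁻⁵ s⁻¹
Pressure gradient: |∂P/∂n| = 200 Pa / 404000 m = 4.95×10⁻⁴ Pa/m
Geostrophic speed: V_g = |∂P/∂n|/(fρ) = 4.95×10⁻⁴/(5.46×10⁻⁵ × 1.18) = 7.68 m/s
Around a high, pressure-gradient force acts outward with centrifugal, so Coriolis balances both:
fV = (1/ρ)|∂P/∂n| + V²/R  →  V² − fR·V + fR·V_g = 0
With fR = 5.46×10⁻⁵ × 952×10³ m = 52.0 m/s:
V = [fR − √((fR)² − 4 fR V_g)]/2 = [52.0 − √(52.0² − 4×52.0×7.68)]/2 = 9.37 m/s
Supergeostrophic (V > V_g = 7.68 m/s), as expected around a high.
Converting: 9.37 m/s × 3.6 = 33.7 km/h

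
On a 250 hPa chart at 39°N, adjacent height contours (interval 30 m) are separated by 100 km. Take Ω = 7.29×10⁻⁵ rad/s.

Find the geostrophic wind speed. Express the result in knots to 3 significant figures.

62.3 knots

Coriolis parameter at 39°N:
f = 2Ω sin φ = 2 × 7.29×10⁻⁵ × sin 39° = 9.18×10⁻⁵ s⁻¹
Height gradient: |∂Z/∂n| = 30 m / 100000 m = 3.00×10⁻⁴
On a pressure surface, geostrophic balance gives V_g = (g/f)|∂Z/∂n|:
V_g = 9.81 × 3.00×10⁻⁴ / 9.18×10⁻⁵ = 32.1 m/s
Converting: 32.1 m/s × 1.944 = 62.3 knots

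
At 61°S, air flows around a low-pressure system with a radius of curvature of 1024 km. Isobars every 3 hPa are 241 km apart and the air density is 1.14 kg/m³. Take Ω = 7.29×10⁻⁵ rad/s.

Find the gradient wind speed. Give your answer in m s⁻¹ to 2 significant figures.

Coriolis parameter at 61°S:
f = 2Ω sin φ = 2 × 7.29×10⁻⁵ × sin 61° = 1.28×10⁻⁴ s⁻¹
Pressure gradient: |∂P/∂n| = 300 Pa / 241000 m = 1.24×10⁻³ Pa/m
Geostrophic speed: V_g = |∂P/∂n|/(fρ) = 1.24×10⁻³/(1.28×10⁻⁴ × 1.14) = 8.56 m/s
Around a low, centrifugal force acts outward with Coriolis, so pressure-gradient force balances both:
(1/ρ)|∂P/∂n| = fV + V²/R  →  V² + fR·V − fR·V_g = 0
With fR = 1.28×10⁻⁴ × 1024×10³ m = 131 m/s:
V = [−fR + √((fR)² + 4 fR V_g)]/2 = [−131 + √(131² + 4×131×8.56)]/2 = 8.06 m/s
Subgeostrophic (V < V_g = 8.56 m/s), as expected around a low.

8.1 m s⁻¹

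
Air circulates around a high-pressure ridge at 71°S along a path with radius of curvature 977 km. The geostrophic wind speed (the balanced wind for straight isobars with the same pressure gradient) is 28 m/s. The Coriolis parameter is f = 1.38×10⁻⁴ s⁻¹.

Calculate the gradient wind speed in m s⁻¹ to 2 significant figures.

40 m s⁻¹

Around a high, pressure-gradient force acts outward with centrifugal, so Coriolis balances both:
fV = (1/ρ)|∂P/∂n| + V²/R  →  V² − fR·V + fR·V_g = 0
With fR = 1.38×10⁻⁴ × 977×10³ m = 135 m/s:
V = [fR − √((fR)² − 4 fR V_g)]/2 = [135 − √(135² − 4×135×28)]/2 = 39.7 m/s
Supergeostrophic (V > V_g = 28 m/s), as expected around a high.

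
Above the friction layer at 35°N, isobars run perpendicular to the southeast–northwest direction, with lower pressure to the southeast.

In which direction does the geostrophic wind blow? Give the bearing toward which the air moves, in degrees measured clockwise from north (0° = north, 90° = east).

225°

The pressure-gradient force points toward the southeast (bearing 135°).
Geostrophic balance: in the Northern Hemisphere the Coriolis force deflects motion to the right, so the geostrophic wind blows 90° to the right of the pressure-gradient force (low pressure on the left).
Rotating 135° by 90° clockwise gives 225° — the wind blows toward the southwest.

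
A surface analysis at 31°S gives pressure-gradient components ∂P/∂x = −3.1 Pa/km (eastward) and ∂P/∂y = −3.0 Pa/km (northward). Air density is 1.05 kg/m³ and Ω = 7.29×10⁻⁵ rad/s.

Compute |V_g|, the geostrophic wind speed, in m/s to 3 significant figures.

54.7 m/s

Coriolis parameter at 31°S:
f = 2Ω sin φ = 2 × 7.29×10⁻⁵ × sin 31° = 7.51×10⁻⁵ s⁻¹
In the Southern Hemisphere f is negative: f = −7.51×10⁻⁵ s⁻¹.
Component geostrophic relations (x east, y north):
u_g = −(1/(fρ)) ∂P/∂y,  v_g = (1/(fρ)) ∂P/∂x
u_g = −(−3.0×10⁻³)/(−7.51×10⁻⁵ × 1.05) = −38.0 m/s;  v_g = (−3.1×10⁻³)/(−7.51×10⁻⁵ × 1.05) = 39.3 m/s
|V_g| = √(u_g² + v_g²) = 54.7 m/s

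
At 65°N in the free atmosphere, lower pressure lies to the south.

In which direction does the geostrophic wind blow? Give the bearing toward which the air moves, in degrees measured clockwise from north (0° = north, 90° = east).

The pressure-gradient force points toward the south (bearing 180°).
Geostrophic balance: in the Northern Hemisphere the Coriolis force deflects motion to the right, so the geostrophic wind blows 90° to the right of the pressure-gradient force (low pressure on the left).
Rotating 180° by 90° clockwise gives 270° — the wind blows toward the west.

270°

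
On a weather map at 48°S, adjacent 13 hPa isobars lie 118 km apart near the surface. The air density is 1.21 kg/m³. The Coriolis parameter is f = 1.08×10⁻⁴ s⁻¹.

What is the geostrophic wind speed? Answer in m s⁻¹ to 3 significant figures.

84.3 m s⁻¹

Pressure gradient: |∂P/∂n| = 1300 Pa / 118000 m = 1.10×10⁻² Pa/m
Geostrophic balance (pressure-gradient force = Coriolis force):
V_g = (1/(fρ)) |∂P/∂n| = 1.10×10⁻² / (1.08×10⁻⁴ × 1.21) = 84.3 m/s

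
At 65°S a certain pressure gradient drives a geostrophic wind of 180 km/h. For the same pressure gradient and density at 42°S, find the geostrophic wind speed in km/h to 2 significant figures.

240 km/h

With the same pressure gradient and density, V_g ∝ 1/f ∝ 1/sin φ.
V₂ = V₁ · sin φ₁ / sin φ₂ = 180 × sin 65° / sin 42°
V₂ = 180 × 0.9063/0.6691 = 240 km/h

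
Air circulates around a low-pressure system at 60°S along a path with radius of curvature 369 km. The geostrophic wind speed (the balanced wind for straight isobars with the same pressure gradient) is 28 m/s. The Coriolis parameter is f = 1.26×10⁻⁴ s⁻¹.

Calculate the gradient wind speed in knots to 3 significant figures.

Around a low, centrifugal force acts outward with Coriolis, so pressure-gradient force balances both:
(1/ρ)|∂P/∂n| = fV + V²/R  →  V² + fR·V − fR·V_g = 0
With fR = 1.26×10⁻⁴ × 369×10³ m = 46.5 m/s:
V = [−fR + √((fR)² + 4 fR V_g)]/2 = [−46.5 + √(46.5² + 4×46.5×28)]/2 = 19.7 m/s
Subgeostrophic (V < V_g = 28 m/s), as expected around a low.
Converting: 19.7 m/s × 1.944 = 38.2 knots

38.2 knots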